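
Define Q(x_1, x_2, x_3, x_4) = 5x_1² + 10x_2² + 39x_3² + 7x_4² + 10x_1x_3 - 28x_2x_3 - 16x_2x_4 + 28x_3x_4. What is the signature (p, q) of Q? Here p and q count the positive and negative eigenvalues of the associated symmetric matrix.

(4, 0)

The associated matrix is A = [[5, 0, 5, 0], [0, 10, -14, -8], [5, -14, 39, 14], [0, -8, 14, 7]].
An LDLᵀ factorisation of A has diagonal entries 5, 10, 72/5, 1/18.
Counting signs: 4 positive.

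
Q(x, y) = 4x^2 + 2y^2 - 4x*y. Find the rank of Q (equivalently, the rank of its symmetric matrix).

2

The associated matrix is A = [[4, -2], [-2, 2]].
An LDLᵀ factorisation of A has diagonal entries 4, 1.
That gives 2 positive pivots.
The rank is the number of nonzero pivots: 2.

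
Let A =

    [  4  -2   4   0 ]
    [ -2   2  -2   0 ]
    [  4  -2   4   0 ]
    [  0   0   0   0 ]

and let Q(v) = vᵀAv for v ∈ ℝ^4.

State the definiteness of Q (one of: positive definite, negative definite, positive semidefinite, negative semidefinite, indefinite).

positive semidefinite

Applying the same elementary operations to the rows and columns of A produces a congruent diagonal matrix with entries 4, 1, 0, 0.
That gives 2 positive, 2 zero pivots.
Hence Q is positive semidefinite.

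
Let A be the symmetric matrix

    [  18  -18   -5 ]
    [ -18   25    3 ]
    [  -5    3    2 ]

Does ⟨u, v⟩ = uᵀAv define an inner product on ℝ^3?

yes

Row-reducing A symmetrically gives the diagonal entries 18, 7, 5/126.
That gives 3 positive pivots.
Hence Q is positive definite.
⟨·,·⟩ is an inner product exactly when A is positive definite.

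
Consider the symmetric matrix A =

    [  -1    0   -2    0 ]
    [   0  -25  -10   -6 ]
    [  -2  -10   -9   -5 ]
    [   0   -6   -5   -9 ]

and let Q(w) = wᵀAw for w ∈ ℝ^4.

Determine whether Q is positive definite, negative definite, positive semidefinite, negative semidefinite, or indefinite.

Leading principal minors: Δ_1 = -1, Δ_2 = 25, Δ_3 = -25, Δ_4 = 20.
The signs alternate starting with Δ_1 < 0, so by Sylvester's criterion Q is negative definite.

negative definite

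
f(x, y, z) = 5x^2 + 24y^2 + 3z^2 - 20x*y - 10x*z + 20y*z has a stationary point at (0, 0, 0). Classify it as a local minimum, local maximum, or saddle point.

saddle point

The Hessian at the origin is H = [[10, -20, -10], [-20, 48, 20], [-10, 20, 6]].
Row-reducing H symmetrically gives the diagonal entries 10, 8, -4.
Counting signs: 2 positive, 1 negative.
H is indefinite, so the origin is a saddle point.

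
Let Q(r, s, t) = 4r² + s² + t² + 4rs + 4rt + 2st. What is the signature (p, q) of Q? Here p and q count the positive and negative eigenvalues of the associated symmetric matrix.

(1, 0)

The associated matrix is A = [[4, 2, 2], [2, 1, 1], [2, 1, 1]].
Applying the same elementary operations to the rows and columns of A produces a congruent diagonal matrix with entries 4, 0, 0.
Counting signs: 1 positive, 2 zero.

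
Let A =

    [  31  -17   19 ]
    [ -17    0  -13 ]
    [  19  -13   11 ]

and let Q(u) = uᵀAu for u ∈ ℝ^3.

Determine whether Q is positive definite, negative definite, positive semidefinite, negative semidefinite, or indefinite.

indefinite

Row-reducing A symmetrically gives the diagonal entries 31, -289/31, 20/289.
So there are 2 positive, 1 negative pivots.
Hence Q is indefinite.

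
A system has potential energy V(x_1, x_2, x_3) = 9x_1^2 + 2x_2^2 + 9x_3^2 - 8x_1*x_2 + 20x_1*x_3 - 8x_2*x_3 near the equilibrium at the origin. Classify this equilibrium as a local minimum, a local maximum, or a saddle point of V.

The Hessian at the origin is H = [[18, -8, 20], [-8, 4, -8], [20, -8, 18]].
Symmetric row and column elimination reduces H to a congruent diagonal form with pivots 18, 4/9, -6.
So there are 2 positive, 1 negative pivots.
H is indefinite, so the origin is a saddle point.

saddle point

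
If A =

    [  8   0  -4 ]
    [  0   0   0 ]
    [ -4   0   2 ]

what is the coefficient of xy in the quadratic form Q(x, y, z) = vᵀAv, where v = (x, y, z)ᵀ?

The coefficient of xy is A[1,2] + A[2,1] = 2·0 = 0.

0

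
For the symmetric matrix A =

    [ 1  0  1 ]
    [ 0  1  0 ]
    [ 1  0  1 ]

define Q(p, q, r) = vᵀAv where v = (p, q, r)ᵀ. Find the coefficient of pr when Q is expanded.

2

The coefficient of pr is A[1,3] + A[3,1] = 2·1 = 2.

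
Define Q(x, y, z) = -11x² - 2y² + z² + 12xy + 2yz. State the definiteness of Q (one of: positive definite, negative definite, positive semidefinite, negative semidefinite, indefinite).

indefinite

Write A = [[-11, 6, 0], [6, -2, 1], [0, 1, 1]].
Applying the same elementary operations to the rows and columns of A produces a congruent diagonal matrix with entries -11, 14/11, 3/14.
Counting signs: 2 positive, 1 negative.
Hence Q is indefinite.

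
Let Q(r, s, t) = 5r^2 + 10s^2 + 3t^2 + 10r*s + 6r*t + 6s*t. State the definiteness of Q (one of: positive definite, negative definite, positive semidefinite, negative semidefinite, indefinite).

The symmetric matrix of Q is A = [[5, 5, 3], [5, 10, 3], [3, 3, 3]].
Leading principal minors: Δ_1 = 5, Δ_2 = 25, Δ_3 = 30.
All leading principal minors are positive, so by Sylvester's criterion Q is positive definite.

positive definite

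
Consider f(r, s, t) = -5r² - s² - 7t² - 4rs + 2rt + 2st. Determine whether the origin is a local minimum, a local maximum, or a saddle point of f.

The Hessian at the origin is H = [[-10, -4, 2], [-4, -2, 2], [2, 2, -14]].
Row-reducing H symmetrically gives the diagonal entries -10, -2/5, -10.
So there are 3 negative pivots.
H is negative definite, so the origin is a strict local maximum.

local maximum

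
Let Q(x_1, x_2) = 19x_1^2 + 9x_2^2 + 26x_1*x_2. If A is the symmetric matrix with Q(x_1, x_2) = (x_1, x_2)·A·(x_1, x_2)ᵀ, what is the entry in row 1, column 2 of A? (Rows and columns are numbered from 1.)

The coefficient of x_1·x_2 in Q is 26. For a symmetric A this equals A[1,2] + A[2,1] = 2·A[1,2].
So A[1,2] = 26/2 = 13.

13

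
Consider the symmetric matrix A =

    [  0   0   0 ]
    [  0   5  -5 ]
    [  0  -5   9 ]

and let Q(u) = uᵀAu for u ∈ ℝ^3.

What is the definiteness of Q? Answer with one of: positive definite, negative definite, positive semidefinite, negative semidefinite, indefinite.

Row-reducing A symmetrically gives the diagonal entries 0, 5, 4.
That gives 2 positive, 1 zero pivots.
Hence Q is positive semidefinite.

positive semidefinite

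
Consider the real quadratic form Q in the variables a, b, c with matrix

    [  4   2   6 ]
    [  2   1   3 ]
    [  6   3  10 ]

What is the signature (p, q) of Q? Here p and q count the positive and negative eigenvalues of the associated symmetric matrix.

(2, 0)

Congruent diagonalization of A (simultaneous row and column reduction) yields pivots 4, 0, 1.
Counting signs: 2 positive, 1 zero.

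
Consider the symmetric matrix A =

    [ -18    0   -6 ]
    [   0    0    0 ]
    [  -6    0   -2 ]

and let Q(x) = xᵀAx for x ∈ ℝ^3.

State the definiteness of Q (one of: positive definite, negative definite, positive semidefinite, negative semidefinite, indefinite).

Row-reducing A symmetrically gives the diagonal entries -18, 0, 0.
Counting signs: 1 negative, 2 zero.
Hence Q is negative semidefinite.

negative semidefinite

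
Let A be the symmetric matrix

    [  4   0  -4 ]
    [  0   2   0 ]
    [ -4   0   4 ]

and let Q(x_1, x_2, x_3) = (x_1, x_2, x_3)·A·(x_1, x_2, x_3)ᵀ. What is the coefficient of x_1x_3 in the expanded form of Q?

-8

The coefficient of x_1x_3 is A[1,3] + A[3,1] = 2·(-4) = -8.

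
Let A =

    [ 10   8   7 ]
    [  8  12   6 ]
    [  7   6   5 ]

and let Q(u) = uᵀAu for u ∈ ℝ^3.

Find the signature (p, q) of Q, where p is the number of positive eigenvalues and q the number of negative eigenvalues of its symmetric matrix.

(3, 0)

Congruent diagonalization of A (simultaneous row and column reduction) yields pivots 10, 28/5, 1/14.
So there are 3 positive pivots.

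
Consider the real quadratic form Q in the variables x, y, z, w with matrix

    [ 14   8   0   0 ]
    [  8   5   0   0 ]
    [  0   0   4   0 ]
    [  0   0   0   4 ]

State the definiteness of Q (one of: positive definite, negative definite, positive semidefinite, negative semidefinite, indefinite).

Row-reducing A symmetrically gives the diagonal entries 14, 3/7, 4, 4.
So there are 4 positive pivots.
Hence Q is positive definite.

positive definite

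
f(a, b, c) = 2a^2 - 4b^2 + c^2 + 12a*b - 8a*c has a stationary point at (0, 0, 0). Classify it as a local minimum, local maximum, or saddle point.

The Hessian at the origin is H = [[4, 12, -8], [12, -8, 0], [-8, 0, 2]].
Applying the same elementary operations to the rows and columns of H produces a congruent diagonal matrix with entries 4, -44, -10/11.
So there are 1 positive, 2 negative pivots.
H is indefinite, so the origin is a saddle point.

saddle point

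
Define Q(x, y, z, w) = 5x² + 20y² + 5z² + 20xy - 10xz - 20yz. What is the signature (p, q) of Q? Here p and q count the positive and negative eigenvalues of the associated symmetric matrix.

The associated matrix is A = [[5, 10, -5, 0], [10, 20, -10, 0], [-5, -10, 5, 0], [0, 0, 0, 0]].
Applying the same elementary operations to the rows and columns of A produces a congruent diagonal matrix with entries 5, 0, 0, 0.
Counting signs: 1 positive, 3 zero.

(1, 0)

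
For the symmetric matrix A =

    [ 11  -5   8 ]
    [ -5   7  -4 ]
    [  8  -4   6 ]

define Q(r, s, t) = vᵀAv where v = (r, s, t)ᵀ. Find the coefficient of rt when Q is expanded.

The coefficient of rt is A[1,3] + A[3,1] = 2·8 = 16.

16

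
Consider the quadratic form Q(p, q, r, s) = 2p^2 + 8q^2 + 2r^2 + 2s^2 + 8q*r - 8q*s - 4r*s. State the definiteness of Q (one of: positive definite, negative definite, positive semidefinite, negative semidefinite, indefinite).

Write A = [[2, 0, 0, 0], [0, 8, 4, -4], [0, 4, 2, -2], [0, -4, -2, 2]].
Row-reducing A symmetrically gives the diagonal entries 2, 8, 0, 0.
So there are 2 positive, 2 zero pivots.
Hence Q is positive semidefinite.

positive semidefinite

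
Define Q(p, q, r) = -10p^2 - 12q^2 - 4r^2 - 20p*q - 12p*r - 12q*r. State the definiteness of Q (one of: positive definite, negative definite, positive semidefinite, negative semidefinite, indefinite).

Write A = [[-10, -10, -6], [-10, -12, -6], [-6, -6, -4]].
Row-reducing A symmetrically gives the diagonal entries -10, -2, -2/5.
That gives 3 negative pivots.
Hence Q is negative definite.

negative definite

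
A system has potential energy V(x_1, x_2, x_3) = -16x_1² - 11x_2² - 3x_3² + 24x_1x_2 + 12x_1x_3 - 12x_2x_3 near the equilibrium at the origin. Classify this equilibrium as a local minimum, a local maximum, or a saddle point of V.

The Hessian at the origin is H = [[-32, 24, 12], [24, -22, -12], [12, -12, -6]].
Congruent diagonalization of H (simultaneous row and column reduction) yields pivots -32, -4, 3/4.
Counting signs: 1 positive, 2 negative.
H is indefinite, so the origin is a saddle point.

saddle point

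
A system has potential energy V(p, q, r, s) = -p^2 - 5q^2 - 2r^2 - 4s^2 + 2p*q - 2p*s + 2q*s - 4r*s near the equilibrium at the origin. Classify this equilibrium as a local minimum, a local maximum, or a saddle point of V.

The Hessian at the origin is H = [[-2, 2, 0, -2], [2, -10, 0, 2], [0, 0, -4, -4], [-2, 2, -4, -8]].
An LDLᵀ factorisation of H has diagonal entries -2, -8, -4, -2.
That gives 4 negative pivots.
H is negative definite, so the origin is a strict local maximum.

local maximum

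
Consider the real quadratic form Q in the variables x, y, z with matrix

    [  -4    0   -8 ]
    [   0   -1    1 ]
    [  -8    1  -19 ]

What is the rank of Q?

3

An LDLᵀ factorisation of A has diagonal entries -4, -1, -2.
That gives 3 negative pivots.
The rank is the number of nonzero pivots: 3.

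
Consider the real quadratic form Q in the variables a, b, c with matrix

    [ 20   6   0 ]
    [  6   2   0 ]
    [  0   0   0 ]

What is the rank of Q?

Applying the same elementary operations to the rows and columns of A produces a congruent diagonal matrix with entries 20, 1/5, 0.
That gives 2 positive, 1 zero pivots.
The rank is the number of nonzero pivots: 2.

2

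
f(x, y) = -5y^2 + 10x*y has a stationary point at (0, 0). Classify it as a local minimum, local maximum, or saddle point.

saddle point

The Hessian at the origin is H = [[0, 10], [10, -10]].
det H = 0·-10 − (10)² = -100 < 0, so H is indefinite.
Therefore the origin is a saddle point.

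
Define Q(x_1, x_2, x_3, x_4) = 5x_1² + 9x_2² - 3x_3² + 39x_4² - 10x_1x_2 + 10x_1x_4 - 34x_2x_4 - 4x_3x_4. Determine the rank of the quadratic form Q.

4

The symmetric matrix is A = [[5, -5, 0, 5], [-5, 9, 0, -17], [0, 0, -3, -2], [5, -17, -2, 39]].
An LDLᵀ factorisation of A has diagonal entries 5, 4, -3, -2/3.
Counting signs: 2 positive, 2 negative.
The rank is the number of nonzero pivots: 4.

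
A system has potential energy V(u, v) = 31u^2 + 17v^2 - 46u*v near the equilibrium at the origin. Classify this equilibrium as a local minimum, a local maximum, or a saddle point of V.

The Hessian at the origin is H = [[62, -46], [-46, 34]].
det H = 62·34 − (-46)² = -8 < 0, so H is indefinite.
Therefore the origin is a saddle point.

saddle point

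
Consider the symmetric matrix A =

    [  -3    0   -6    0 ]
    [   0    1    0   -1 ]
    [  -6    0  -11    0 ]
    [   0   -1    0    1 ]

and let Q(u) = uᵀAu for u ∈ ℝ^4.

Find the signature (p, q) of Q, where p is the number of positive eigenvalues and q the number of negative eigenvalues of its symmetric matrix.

(2, 1)

Applying the same elementary operations to the rows and columns of A produces a congruent diagonal matrix with entries -3, 1, 1, 0.
That gives 2 positive, 1 negative, 1 zero pivots.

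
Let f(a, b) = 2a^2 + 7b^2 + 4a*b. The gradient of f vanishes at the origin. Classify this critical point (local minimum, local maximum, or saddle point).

local minimum

The Hessian at the origin is H = [[4, 4], [4, 14]].
det H = 4·14 − (4)² = 40 > 0 and H[1,1] = 4 > 0, so H is positive definite.
Therefore the origin is a local minimum.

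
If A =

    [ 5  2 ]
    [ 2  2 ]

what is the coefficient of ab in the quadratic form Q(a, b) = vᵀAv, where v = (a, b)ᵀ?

4

The coefficient of ab is A[1,2] + A[2,1] = 2·2 = 4.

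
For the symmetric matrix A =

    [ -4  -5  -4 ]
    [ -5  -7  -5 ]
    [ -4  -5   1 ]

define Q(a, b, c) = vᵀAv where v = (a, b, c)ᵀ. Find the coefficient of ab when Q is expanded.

The coefficient of ab is A[1,2] + A[2,1] = 2·(-5) = -10.

-10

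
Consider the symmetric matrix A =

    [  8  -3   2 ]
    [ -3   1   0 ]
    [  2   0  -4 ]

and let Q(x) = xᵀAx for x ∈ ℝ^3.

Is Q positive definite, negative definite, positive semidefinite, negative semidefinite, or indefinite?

Congruent diagonalization of A (simultaneous row and column reduction) yields pivots 8, -1/8, 0.
Counting signs: 1 positive, 1 negative, 1 zero.
Hence Q is indefinite.

indefinite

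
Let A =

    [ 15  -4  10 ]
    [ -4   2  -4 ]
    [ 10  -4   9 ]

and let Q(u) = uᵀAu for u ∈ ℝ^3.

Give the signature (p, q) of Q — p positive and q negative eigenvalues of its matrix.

Congruent diagonalization of A (simultaneous row and column reduction) yields pivots 15, 14/15, 3/7.
So there are 3 positive pivots.

(3, 0)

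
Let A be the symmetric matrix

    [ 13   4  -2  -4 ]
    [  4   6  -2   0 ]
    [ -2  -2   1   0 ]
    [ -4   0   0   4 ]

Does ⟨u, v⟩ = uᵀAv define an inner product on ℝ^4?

Leading principal minors: Δ_1 = 13, Δ_2 = 62, Δ_3 = 18, Δ_4 = 40.
All leading principal minors are positive, so by Sylvester's criterion Q is positive definite.
⟨·,·⟩ is an inner product exactly when A is positive definite.

yes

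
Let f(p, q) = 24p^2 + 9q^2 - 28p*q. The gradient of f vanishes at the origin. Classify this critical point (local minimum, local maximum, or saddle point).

local minimum

The Hessian at the origin is H = [[48, -28], [-28, 18]].
det H = 48·18 − (-28)² = 80 > 0 and H[1,1] = 48 > 0, so H is positive definite.
Therefore the origin is a local minimum.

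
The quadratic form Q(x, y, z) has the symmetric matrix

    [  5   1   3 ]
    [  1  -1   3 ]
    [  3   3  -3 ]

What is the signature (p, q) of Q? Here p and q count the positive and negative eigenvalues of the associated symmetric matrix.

Applying the same elementary operations to the rows and columns of A produces a congruent diagonal matrix with entries 5, -6/5, 0.
That gives 1 positive, 1 negative, 1 zero pivots.

(1, 1)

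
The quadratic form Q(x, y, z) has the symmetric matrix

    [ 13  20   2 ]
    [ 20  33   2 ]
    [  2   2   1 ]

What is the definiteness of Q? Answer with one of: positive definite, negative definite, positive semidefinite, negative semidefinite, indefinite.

positive definite

Leading principal minors: Δ_1 = 13, Δ_2 = 29, Δ_3 = 5.
All leading principal minors are positive, so by Sylvester's criterion Q is positive definite.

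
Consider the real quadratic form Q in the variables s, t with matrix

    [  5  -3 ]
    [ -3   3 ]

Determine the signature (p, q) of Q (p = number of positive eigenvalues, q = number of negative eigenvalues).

(2, 0)

Symmetric row and column elimination reduces A to a congruent diagonal form with pivots 5, 6/5.
Counting signs: 2 positive.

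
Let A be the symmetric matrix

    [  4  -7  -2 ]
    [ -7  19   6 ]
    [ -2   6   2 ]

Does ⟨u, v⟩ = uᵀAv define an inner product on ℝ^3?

yes

Leading principal minors: Δ_1 = 4, Δ_2 = 27, Δ_3 = 2.
All leading principal minors are positive, so by Sylvester's criterion Q is positive definite.
⟨·,·⟩ is an inner product exactly when A is positive definite.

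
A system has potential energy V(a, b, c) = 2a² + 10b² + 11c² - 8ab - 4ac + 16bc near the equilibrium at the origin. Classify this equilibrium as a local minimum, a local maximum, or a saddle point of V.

The Hessian at the origin is H = [[4, -8, -4], [-8, 20, 16], [-4, 16, 22]].
Congruent diagonalization of H (simultaneous row and column reduction) yields pivots 4, 4, 2.
That gives 3 positive pivots.
H is positive definite, so the origin is a strict local minimum.

local minimum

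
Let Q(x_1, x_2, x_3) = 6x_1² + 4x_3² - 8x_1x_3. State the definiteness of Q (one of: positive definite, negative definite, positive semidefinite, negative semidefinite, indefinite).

The symmetric matrix is A = [[6, 0, -4], [0, 0, 0], [-4, 0, 4]].
Symmetric row and column elimination reduces A to a congruent diagonal form with pivots 6, 0, 4/3.
Counting signs: 2 positive, 1 zero.
Hence Q is positive semidefinite.

positive semidefinite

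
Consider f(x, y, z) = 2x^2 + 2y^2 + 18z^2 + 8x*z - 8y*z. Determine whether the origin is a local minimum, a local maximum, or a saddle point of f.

The Hessian at the origin is H = [[4, 0, 8], [0, 4, -8], [8, -8, 36]].
Symmetric row and column elimination reduces H to a congruent diagonal form with pivots 4, 4, 4.
So there are 3 positive pivots.
H is positive definite, so the origin is a strict local minimum.

local minimum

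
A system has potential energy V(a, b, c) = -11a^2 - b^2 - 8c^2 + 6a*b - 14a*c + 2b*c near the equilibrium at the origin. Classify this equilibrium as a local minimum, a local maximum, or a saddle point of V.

saddle point

The Hessian at the origin is H = [[-22, 6, -14], [6, -2, 2], [-14, 2, -16]].
Applying the same elementary operations to the rows and columns of H produces a congruent diagonal matrix with entries -22, -4/11, 2.
Counting signs: 1 positive, 2 negative.
H is indefinite, so the origin is a saddle point.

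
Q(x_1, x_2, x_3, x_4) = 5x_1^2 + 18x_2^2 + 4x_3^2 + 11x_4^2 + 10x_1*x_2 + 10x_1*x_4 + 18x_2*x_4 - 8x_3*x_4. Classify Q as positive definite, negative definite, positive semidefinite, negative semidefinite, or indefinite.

The symmetric matrix of Q is A = [[5, 5, 0, 5], [5, 18, 0, 9], [0, 0, 4, -4], [5, 9, -4, 11]].
Leading principal minors: Δ_1 = 5, Δ_2 = 65, Δ_3 = 260, Δ_4 = 200.
All leading principal minors are positive, so by Sylvester's criterion Q is positive definite.

positive definite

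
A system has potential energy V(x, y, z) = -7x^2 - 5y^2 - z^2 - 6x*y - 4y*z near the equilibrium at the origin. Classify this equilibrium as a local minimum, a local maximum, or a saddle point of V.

saddle point

The Hessian at the origin is H = [[-14, -6, 0], [-6, -10, -4], [0, -4, -2]].
An LDLᵀ factorisation of H has diagonal entries -14, -52/7, 2/13.
That gives 1 positive, 2 negative pivots.
H is indefinite, so the origin is a saddle point.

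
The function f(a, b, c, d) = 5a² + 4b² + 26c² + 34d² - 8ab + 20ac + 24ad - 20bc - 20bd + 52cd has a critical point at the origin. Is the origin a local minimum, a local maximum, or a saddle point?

local minimum

The Hessian at the origin is H = [[10, -8, 20, 24], [-8, 8, -20, -20], [20, -20, 52, 52], [24, -20, 52, 68]].
An LDLᵀ factorisation of H has diagonal entries 10, 8/5, 2, 8.
That gives 4 positive pivots.
H is positive definite, so the origin is a strict local minimum.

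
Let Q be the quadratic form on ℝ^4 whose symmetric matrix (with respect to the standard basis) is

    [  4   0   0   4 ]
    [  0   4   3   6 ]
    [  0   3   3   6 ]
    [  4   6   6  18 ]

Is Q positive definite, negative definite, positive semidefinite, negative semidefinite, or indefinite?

Leading principal minors: Δ_1 = 4, Δ_2 = 16, Δ_3 = 12, Δ_4 = 24.
All leading principal minors are positive, so by Sylvester's criterion Q is positive definite.

positive definite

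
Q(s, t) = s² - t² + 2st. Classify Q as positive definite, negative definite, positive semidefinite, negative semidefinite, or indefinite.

indefinite

The symmetric matrix is A = [[1, 1], [1, -1]].
Row-reducing A symmetrically gives the diagonal entries 1, -2.
So there are 1 positive, 1 negative pivots.
Hence Q is indefinite.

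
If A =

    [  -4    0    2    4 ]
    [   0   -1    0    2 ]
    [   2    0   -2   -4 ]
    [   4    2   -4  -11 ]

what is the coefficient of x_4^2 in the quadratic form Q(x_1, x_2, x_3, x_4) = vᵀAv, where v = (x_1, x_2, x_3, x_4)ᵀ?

-11

The coefficient of x_4^2 is the diagonal entry A[4,4] = -11.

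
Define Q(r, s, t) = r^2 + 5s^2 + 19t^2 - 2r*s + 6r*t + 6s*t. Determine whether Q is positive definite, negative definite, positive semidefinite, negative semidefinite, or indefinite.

positive definite

The symmetric matrix of Q is A = [[1, -1, 3], [-1, 5, 3], [3, 3, 19]].
Leading principal minors: Δ_1 = 1, Δ_2 = 4, Δ_3 = 4.
All leading principal minors are positive, so by Sylvester's criterion Q is positive definite.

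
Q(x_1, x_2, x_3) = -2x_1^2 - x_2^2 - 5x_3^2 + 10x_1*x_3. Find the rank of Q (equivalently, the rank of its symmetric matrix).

The associated matrix is A = [[-2, 0, 5], [0, -1, 0], [5, 0, -5]].
Row-reducing A symmetrically gives the diagonal entries -2, -1, 15/2.
That gives 1 positive, 2 negative pivots.
The rank is the number of nonzero pivots: 3.

3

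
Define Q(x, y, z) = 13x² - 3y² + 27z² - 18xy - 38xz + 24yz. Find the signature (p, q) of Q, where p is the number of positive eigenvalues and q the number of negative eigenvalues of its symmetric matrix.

The associated matrix is A = [[13, -9, -19], [-9, -3, 12], [-19, 12, 27]].
Applying the same elementary operations to the rows and columns of A produces a congruent diagonal matrix with entries 13, -120/13, -5/8.
So there are 1 positive, 2 negative pivots.

(1, 2)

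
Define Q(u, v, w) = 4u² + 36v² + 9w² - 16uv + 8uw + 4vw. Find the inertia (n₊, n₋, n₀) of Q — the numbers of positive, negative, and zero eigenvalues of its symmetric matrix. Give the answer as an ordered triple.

The symmetric matrix is A = [[4, -8, 4], [-8, 36, 2], [4, 2, 9]].
Symmetric row and column elimination reduces A to a congruent diagonal form with pivots 4, 20, 0.
Counting signs: 2 positive, 1 zero.

(2, 0, 1)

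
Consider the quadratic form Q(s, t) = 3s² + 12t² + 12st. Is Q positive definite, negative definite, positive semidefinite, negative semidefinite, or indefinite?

The symmetric matrix is A = [[3, 6], [6, 12]].
Applying the same elementary operations to the rows and columns of A produces a congruent diagonal matrix with entries 3, 0.
Counting signs: 1 positive, 1 zero.
Hence Q is positive semidefinite.

positive semidefinite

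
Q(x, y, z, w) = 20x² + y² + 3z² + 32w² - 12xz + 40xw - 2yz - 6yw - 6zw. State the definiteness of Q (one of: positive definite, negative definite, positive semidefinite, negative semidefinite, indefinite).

The symmetric matrix of Q is A = [[20, 0, -6, 20], [0, 1, -1, -3], [-6, -1, 3, -3], [20, -3, -3, 32]].
Leading principal minors: Δ_1 = 20, Δ_2 = 20, Δ_3 = 4, Δ_4 = 12.
All leading principal minors are positive, so by Sylvester's criterion Q is positive definite.

positive definite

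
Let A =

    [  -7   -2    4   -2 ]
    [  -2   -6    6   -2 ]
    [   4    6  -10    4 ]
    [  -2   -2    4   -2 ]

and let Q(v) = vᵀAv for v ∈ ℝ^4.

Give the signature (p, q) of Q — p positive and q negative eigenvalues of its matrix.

(0, 4)

Row-reducing A symmetrically gives the diagonal entries -7, -38/7, -64/19, -5/16.
Counting signs: 4 negative.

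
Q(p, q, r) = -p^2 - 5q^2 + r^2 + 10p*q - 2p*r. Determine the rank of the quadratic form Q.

The symmetric matrix is A = [[-1, 5, -1], [5, -5, 0], [-1, 0, 1]].
An LDLᵀ factorisation of A has diagonal entries -1, 20, 3/4.
So there are 2 positive, 1 negative pivots.
The rank is the number of nonzero pivots: 3.

3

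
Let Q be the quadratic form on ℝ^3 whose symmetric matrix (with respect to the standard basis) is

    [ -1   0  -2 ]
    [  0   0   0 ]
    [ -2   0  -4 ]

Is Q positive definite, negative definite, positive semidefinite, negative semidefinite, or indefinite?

Congruent diagonalization of A (simultaneous row and column reduction) yields pivots -1, 0, 0.
So there are 1 negative, 2 zero pivots.
Hence Q is negative semidefinite.

negative semidefinite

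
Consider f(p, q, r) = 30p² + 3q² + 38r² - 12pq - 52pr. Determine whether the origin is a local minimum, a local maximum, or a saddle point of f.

The Hessian at the origin is H = [[60, -12, -52], [-12, 6, 0], [-52, 0, 76]].
An LDLᵀ factorisation of H has diagonal entries 60, 18/5, 8/9.
Counting signs: 3 positive.
H is positive definite, so the origin is a strict local minimum.

local minimum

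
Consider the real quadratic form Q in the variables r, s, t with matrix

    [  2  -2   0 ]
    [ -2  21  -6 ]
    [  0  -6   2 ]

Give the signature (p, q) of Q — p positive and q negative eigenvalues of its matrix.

An LDLᵀ factorisation of A has diagonal entries 2, 19, 2/19.
That gives 3 positive pivots.

(3, 0)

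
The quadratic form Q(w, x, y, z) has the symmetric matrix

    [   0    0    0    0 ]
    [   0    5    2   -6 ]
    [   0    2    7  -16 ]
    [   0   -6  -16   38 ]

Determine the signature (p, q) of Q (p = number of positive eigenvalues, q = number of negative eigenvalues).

(3, 0)

Congruent diagonalization of A (simultaneous row and column reduction) yields pivots 0, 5, 31/5, 30/31.
Counting signs: 3 positive, 1 zero.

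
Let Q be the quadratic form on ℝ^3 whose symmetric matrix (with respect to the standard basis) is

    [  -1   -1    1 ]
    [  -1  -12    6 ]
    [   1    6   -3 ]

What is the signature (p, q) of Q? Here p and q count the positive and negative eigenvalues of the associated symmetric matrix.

Congruent diagonalization of A (simultaneous row and column reduction) yields pivots -1, -11, 3/11.
So there are 1 positive, 2 negative pivots.

(1, 2)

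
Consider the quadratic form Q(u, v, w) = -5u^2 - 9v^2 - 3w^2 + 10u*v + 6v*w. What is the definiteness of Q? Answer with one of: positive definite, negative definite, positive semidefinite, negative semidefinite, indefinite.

negative definite

Write A = [[-5, 5, 0], [5, -9, 3], [0, 3, -3]].
Symmetric row and column elimination reduces A to a congruent diagonal form with pivots -5, -4, -3/4.
That gives 3 negative pivots.
Hence Q is negative definite.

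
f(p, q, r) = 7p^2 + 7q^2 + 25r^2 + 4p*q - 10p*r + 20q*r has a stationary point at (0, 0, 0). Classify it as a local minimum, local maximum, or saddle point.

The Hessian at the origin is H = [[14, 4, -10], [4, 14, 20], [-10, 20, 50]].
Symmetric row and column elimination reduces H to a congruent diagonal form with pivots 14, 90/7, 20/9.
So there are 3 positive pivots.
H is positive definite, so the origin is a strict local minimum.

local minimum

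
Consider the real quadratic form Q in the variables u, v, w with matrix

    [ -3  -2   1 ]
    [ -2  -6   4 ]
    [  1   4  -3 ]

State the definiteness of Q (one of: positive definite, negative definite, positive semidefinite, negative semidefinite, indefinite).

Leading principal minors: Δ_1 = -3, Δ_2 = 14, Δ_3 = -4.
The signs alternate starting with Δ_1 < 0, so by Sylvester's criterion Q is negative definite.

negative definite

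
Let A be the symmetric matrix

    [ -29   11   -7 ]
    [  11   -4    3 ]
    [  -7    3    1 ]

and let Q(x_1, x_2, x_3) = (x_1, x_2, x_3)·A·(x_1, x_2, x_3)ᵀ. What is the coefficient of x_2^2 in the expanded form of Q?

-4

The coefficient of x_2^2 is the diagonal entry A[2,2] = -4.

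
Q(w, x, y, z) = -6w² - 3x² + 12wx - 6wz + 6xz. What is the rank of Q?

The symmetric matrix is A = [[-6, 6, 0, -3], [6, -3, 0, 3], [0, 0, 0, 0], [-3, 3, 0, 0]].
Congruent diagonalization of A (simultaneous row and column reduction) yields pivots -6, 3, 0, 3/2.
That gives 2 positive, 1 negative, 1 zero pivots.
The rank is the number of nonzero pivots: 3.

3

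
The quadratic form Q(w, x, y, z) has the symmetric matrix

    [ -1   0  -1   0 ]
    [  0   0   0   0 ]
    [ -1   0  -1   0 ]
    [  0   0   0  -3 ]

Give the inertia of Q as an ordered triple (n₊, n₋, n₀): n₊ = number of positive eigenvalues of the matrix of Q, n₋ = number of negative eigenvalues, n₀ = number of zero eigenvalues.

(0, 2, 2)

Row-reducing A symmetrically gives the diagonal entries -1, 0, 0, -3.
Counting signs: 2 negative, 2 zero.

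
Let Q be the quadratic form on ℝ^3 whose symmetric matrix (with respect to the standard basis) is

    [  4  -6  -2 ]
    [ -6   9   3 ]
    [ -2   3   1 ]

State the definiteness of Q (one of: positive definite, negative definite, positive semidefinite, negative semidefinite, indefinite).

positive semidefinite

Row-reducing A symmetrically gives the diagonal entries 4, 0, 0.
Counting signs: 1 positive, 2 zero.
Hence Q is positive semidefinite.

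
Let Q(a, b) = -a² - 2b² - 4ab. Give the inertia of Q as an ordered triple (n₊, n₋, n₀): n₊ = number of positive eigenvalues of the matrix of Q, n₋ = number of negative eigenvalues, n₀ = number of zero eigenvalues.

(1, 1, 0)

Write A = [[-1, -2], [-2, -2]].
An LDLᵀ factorisation of A has diagonal entries -1, 2.
That gives 1 positive, 1 negative pivots.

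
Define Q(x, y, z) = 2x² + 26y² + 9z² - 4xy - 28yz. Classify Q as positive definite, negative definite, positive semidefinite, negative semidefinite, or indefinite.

positive definite

Write A = [[2, -2, 0], [-2, 26, -14], [0, -14, 9]].
An LDLᵀ factorisation of A has diagonal entries 2, 24, 5/6.
That gives 3 positive pivots.
Hence Q is positive definite.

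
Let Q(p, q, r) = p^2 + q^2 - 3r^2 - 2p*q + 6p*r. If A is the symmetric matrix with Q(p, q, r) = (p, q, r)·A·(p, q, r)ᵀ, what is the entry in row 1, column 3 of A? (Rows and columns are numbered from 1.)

3

The coefficient of p·r in Q is 6. For a symmetric A this equals A[1,3] + A[3,1] = 2·A[1,3].
So A[1,3] = 6/2 = 3.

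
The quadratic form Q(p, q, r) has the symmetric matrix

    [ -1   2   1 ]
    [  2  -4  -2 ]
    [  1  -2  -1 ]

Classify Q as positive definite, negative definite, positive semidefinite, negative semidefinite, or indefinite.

Row-reducing A symmetrically gives the diagonal entries -1, 0, 0.
That gives 1 negative, 2 zero pivots.
Hence Q is negative semidefinite.

negative semidefinite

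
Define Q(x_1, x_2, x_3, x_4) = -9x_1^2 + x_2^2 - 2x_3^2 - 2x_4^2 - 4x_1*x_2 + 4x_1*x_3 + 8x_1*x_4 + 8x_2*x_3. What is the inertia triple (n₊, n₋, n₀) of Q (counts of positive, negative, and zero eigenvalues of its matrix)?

The associated matrix is A = [[-9, -2, 2, 4], [-2, 1, 4, 0], [2, 4, -2, 0], [4, 0, 0, -2]].
Symmetric row and column elimination reduces A to a congruent diagonal form with pivots -9, 13/9, -134/13, 10/67.
Counting signs: 2 positive, 2 negative.

(2, 2, 0)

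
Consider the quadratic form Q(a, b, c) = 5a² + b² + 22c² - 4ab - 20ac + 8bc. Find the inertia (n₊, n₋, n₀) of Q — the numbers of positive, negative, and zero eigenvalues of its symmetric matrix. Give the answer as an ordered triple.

The symmetric matrix is A = [[5, -2, -10], [-2, 1, 4], [-10, 4, 22]].
Row-reducing A symmetrically gives the diagonal entries 5, 1/5, 2.
So there are 3 positive pivots.

(3, 0, 0)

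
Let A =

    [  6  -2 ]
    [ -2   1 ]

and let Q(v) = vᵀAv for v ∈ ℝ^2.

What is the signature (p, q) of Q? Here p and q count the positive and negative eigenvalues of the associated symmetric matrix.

Congruent diagonalization of A (simultaneous row and column reduction) yields pivots 6, 1/3.
That gives 2 positive pivots.

(2, 0)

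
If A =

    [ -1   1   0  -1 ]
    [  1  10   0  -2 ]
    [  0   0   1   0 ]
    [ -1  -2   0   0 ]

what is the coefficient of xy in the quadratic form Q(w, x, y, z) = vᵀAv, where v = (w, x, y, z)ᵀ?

0

The coefficient of xy is A[2,3] + A[3,2] = 2·0 = 0.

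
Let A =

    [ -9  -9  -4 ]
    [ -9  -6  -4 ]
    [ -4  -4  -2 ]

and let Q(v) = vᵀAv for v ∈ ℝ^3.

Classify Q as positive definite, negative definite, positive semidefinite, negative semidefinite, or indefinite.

Congruent diagonalization of A (simultaneous row and column reduction) yields pivots -9, 3, -2/9.
So there are 1 positive, 2 negative pivots.
Hence Q is indefinite.

indefinite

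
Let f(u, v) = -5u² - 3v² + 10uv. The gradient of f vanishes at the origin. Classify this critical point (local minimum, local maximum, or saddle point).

saddle point

The Hessian at the origin is H = [[-10, 10], [10, -6]].
det H = -10·-6 − (10)² = -40 < 0, so H is indefinite.
Therefore the origin is a saddle point.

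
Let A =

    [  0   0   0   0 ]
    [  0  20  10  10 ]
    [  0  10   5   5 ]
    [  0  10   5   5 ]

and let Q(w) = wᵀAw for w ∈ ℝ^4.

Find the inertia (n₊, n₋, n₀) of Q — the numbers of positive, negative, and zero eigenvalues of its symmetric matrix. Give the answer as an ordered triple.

(1, 0, 3)

Congruent diagonalization of A (simultaneous row and column reduction) yields pivots 0, 20, 0, 0.
Counting signs: 1 positive, 3 zero.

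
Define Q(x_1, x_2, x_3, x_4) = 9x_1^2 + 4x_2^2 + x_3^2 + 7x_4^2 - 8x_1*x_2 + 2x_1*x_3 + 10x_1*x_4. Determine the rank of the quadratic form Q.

The associated matrix is A = [[9, -4, 1, 5], [-4, 4, 0, 0], [1, 0, 1, 0], [5, 0, 0, 7]].
Row-reducing A symmetrically gives the diagonal entries 9, 20/9, 4/5, 3/4.
That gives 4 positive pivots.
The rank is the number of nonzero pivots: 4.

4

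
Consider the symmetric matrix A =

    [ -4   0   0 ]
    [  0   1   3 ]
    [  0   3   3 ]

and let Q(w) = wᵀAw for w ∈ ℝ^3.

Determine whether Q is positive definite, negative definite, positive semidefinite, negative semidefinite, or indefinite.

indefinite

Row-reducing A symmetrically gives the diagonal entries -4, 1, -6.
Counting signs: 1 positive, 2 negative.
Hence Q is indefinite.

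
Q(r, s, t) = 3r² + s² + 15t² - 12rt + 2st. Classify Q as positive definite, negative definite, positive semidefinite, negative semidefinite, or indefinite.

positive definite

Write A = [[3, 0, -6], [0, 1, 1], [-6, 1, 15]].
Row-reducing A symmetrically gives the diagonal entries 3, 1, 2.
So there are 3 positive pivots.
Hence Q is positive definite.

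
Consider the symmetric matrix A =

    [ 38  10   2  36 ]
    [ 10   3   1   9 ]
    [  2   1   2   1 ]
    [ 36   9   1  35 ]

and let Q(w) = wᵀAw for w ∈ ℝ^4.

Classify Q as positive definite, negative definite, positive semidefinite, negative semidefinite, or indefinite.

Congruent diagonalization of A (simultaneous row and column reduction) yields pivots 38, 7/19, 9/7, 2/9.
Counting signs: 4 positive.
Hence Q is positive definite.

positive definite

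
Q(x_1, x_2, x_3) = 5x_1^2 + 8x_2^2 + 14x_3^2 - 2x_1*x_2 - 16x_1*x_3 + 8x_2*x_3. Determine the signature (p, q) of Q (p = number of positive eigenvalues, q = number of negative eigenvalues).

(3, 0)

The associated matrix is A = [[5, -1, -8], [-1, 8, 4], [-8, 4, 14]].
An LDLᵀ factorisation of A has diagonal entries 5, 39/5, 6/13.
Counting signs: 3 positive.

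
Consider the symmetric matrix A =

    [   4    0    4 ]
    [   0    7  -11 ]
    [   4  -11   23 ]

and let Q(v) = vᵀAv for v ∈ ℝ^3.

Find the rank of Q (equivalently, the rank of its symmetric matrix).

Row-reducing A symmetrically gives the diagonal entries 4, 7, 12/7.
Counting signs: 3 positive.
The rank is the number of nonzero pivots: 3.

3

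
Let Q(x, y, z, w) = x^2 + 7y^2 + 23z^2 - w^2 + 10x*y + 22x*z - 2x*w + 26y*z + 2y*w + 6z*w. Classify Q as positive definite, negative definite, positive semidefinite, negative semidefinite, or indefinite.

The symmetric matrix is A = [[1, 5, 11, -1], [5, 7, 13, 1], [11, 13, 23, 3], [-1, 1, 3, -1]].
Row-reducing A symmetrically gives the diagonal entries 1, -18, 0, 0.
Counting signs: 1 positive, 1 negative, 2 zero.
Hence Q is indefinite.

indefinite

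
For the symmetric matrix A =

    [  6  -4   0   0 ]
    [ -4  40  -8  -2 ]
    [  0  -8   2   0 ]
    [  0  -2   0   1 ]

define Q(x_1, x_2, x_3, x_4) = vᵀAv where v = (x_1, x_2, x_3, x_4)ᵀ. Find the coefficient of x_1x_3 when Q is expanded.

0

The coefficient of x_1x_3 is A[1,3] + A[3,1] = 2·0 = 0.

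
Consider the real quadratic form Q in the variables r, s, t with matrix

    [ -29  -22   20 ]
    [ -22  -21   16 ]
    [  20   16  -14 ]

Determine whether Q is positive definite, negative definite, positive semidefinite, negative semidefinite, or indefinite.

Leading principal minors: Δ_1 = -29, Δ_2 = 125, Δ_3 = -6.
The signs alternate starting with Δ_1 < 0, so by Sylvester's criterion Q is negative definite.

negative definite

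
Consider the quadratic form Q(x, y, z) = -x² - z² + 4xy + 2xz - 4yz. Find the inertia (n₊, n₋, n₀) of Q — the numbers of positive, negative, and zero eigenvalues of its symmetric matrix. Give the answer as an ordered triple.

The associated matrix is A = [[-1, 2, 1], [2, 0, -2], [1, -2, -1]].
Symmetric row and column elimination reduces A to a congruent diagonal form with pivots -1, 4, 0.
That gives 1 positive, 1 negative, 1 zero pivots.

(1, 1, 1)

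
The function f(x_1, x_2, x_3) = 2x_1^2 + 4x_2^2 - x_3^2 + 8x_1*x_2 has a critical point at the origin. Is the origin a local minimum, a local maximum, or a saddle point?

The Hessian at the origin is H = [[4, 8, 0], [8, 8, 0], [0, 0, -2]].
Congruent diagonalization of H (simultaneous row and column reduction) yields pivots 4, -8, -2.
That gives 1 positive, 2 negative pivots.
H is indefinite, so the origin is a saddle point.

saddle point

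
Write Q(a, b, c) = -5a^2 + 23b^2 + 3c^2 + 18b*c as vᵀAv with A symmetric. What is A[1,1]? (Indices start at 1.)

The coefficient of a^2 in Q is -5, and that is exactly A[1,1].

-5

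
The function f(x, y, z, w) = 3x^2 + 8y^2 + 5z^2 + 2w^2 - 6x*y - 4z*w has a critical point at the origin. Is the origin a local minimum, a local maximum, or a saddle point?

local minimum

The Hessian at the origin is H = [[6, -6, 0, 0], [-6, 16, 0, 0], [0, 0, 10, -4], [0, 0, -4, 4]].
Symmetric row and column elimination reduces H to a congruent diagonal form with pivots 6, 10, 10, 12/5.
That gives 4 positive pivots.
H is positive definite, so the origin is a strict local minimum.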